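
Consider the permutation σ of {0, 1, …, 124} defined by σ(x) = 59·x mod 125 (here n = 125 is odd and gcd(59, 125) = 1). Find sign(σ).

+1

Orbit of 121 under x↦59x: [121, 14, 76, 109, 56, 54, 61]… (length divides ord_125(59)).
Cycle type of π: 50×2 + 10×2 + 2×2 + 1; total 7 cycles.
n − c = 125 − 7 = 118; sign = (−1)^118 = +1.
Check: (59/125) = +1 by Zolotarev.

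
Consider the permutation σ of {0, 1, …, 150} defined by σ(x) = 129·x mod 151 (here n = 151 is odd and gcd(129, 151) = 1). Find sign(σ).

Orbit of 11 under x↦129x: [11, 60, 39, 48, 1, 129, 31]… (length divides ord_151(129)).
Cycle lengths of π_129 on ℤ/151ℤ: [150, 1]; 2 cycles in total.
151 − 2 = 149 transpositions; sign(π) = (−1)^149 = -1.
The Jacobi symbol (129|151) = -1 (Zolotarev) agrees.

-1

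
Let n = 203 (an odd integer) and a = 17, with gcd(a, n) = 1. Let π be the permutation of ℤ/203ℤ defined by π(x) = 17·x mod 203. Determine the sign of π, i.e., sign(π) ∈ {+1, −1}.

+1

Trace 75: π^k(75) = [75, 57, 157, 30, 104, 144, 12] for k=0..6.
π_17 has 23 disjoint cycles with lengths [12, 12, 12, 12, 12, 12, 12, 12, 12, 12, 12, 12, 12, 12, 6, 4, 4, 4, 4, 4, 4, 4, 1] on {0,…,202}.
23 cycles on 203: each ℓ→(−1)^(ℓ−1), product (−1)^180 = +1.
(17|203)_J = +1 (Zolotarev's lemma cross-check).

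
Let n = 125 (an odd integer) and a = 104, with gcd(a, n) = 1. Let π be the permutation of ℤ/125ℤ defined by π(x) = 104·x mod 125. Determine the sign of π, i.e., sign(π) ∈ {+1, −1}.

+1

Start at x=81: 81 → 49 → 96 → 109 → 86 → 69 → 51 → … (one orbit).
Decompose π into cycles: lengths [50, 50, 10, 10, 2, 2, 1] (7 cycles, including the fixed point 0).
7 cycles on 125: each ℓ→(−1)^(ℓ−1), product (−1)^118 = +1.
Zolotarev: (104|125) = +1, matching the cycle-count sign.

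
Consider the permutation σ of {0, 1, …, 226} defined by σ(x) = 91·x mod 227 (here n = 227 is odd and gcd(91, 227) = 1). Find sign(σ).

Orbit of 108 under x↦91x: [108, 67, 195, 39, 144, 165, 33]… (length divides ord_227(91)).
π_91 has 2 disjoint cycles with lengths [226, 1] on {0,…,226}.
With 2 cycles on 227 points, sign = (−1)^{227−2} = -1.
Check: (91/227) = -1 by Zolotarev.

-1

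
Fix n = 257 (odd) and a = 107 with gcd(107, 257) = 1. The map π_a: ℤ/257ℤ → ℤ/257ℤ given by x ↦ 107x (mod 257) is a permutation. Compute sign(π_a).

Start at x=90: 90 → 121 → 97 → 99 → 56 → 81 → 186 → … (one orbit).
2 cycles of lengths [256, 1].
With 2 cycles on 257 points, sign = (−1)^{257−2} = -1.
Check: (107/257) = -1 by Zolotarev.

-1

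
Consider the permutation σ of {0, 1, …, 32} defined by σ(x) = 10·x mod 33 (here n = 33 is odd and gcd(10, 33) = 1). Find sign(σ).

-1

Orbit of 10 under x↦10x: [10, 1]… (length divides ord_33(10)).
Cycle lengths of π_10 on ℤ/33ℤ: [2, 2, 2, 2, 2, 2, 2, 2, 2, 2, 2, 2, 2, 2, 2, 1, 1, 1]; 18 cycles in total.
18 cycles on 33: each ℓ→(−1)^(ℓ−1), product (−1)^15 = -1.
(10|33)_J = -1 (Zolotarev's lemma cross-check).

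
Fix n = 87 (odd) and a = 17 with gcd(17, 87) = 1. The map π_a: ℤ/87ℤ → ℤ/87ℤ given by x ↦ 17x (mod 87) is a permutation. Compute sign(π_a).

Orbit of 41 under x↦17x: [41, 1, 17, 28]… (length divides ord_87(17)).
Decompose π into cycles: lengths [4, 4, 4, 4, 4, 4, 4, 4, 4, 4, 4, 4, 4, 4, 4, 4, 4, 4, 4, 4, 4, 2, 1] (23 cycles, including the fixed point 0).
sign(π) = (−1)^{n − #cycles} = (−1)^{87−23} = (−1)^64 = +1.

+1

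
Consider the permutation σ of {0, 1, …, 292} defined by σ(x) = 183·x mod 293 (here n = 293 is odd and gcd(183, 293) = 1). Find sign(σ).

-1

Trace 137: π^k(137) = [137, 166, 199, 85, 26, 70, 211] for k=0..6.
Decompose π into cycles: lengths [292, 1] (2 cycles, including the fixed point 0).
sign(π) = (−1)^{n − #cycles} = (−1)^{293−2} = (−1)^291 = -1.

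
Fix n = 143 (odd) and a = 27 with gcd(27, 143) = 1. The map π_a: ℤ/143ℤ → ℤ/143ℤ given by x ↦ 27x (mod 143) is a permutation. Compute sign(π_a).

+1

Trace 92: π^k(92) = [92, 53, 1, 27, 14] for k=0..4.
39 cycles of lengths [5, 5, 5, 5, 5, 5, 5, 5, 5, 5, 5, 5, 5, 5, 5, 5, 5, 5, 5, 5, 5, 5, 5, 5, 5, 5, 1, 1, 1, 1, 1, 1, 1, 1, 1, 1, 1, 1, 1].
With 39 cycles on 143 points, sign = (−1)^{143−39} = +1.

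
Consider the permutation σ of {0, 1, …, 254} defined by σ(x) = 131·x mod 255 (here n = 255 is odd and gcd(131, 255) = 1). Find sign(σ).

+1

Start at x=41: 41 → 16 → 56 → 196 → 176 → 106 → 116 → … (one orbit).
Cycle type of π: 16×15 + 2×5 + 1×5; total 25 cycles.
n − c = 255 − 25 = 230; sign = (−1)^230 = +1.
Via Zolotarev, sign(π_{131}) = (131|255) = +1.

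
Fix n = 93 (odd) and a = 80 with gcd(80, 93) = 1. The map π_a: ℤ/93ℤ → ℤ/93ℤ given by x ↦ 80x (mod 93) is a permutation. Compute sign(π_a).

Orbit of 71 under x↦80x: [71, 7, 2, 67, 59, 70, 20]… (length divides ord_93(80)).
Cycle lengths of π_80 on ℤ/93ℤ: [30, 30, 15, 15, 2, 1]; 6 cycles in total.
sign(π) = (−1)^{n − #cycles} = (−1)^{93−6} = (−1)^87 = -1.
Check: (80/93) = -1 by Zolotarev.

-1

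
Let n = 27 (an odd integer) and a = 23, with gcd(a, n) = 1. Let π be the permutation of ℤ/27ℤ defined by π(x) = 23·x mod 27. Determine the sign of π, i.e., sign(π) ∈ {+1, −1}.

-1

Trace 25: π^k(25) = [25, 8, 22, 20, 1, 23, 16] for k=0..6.
The orbit structure of x ↦ 23x mod 27: 4 orbits of sizes [18, 6, 2, 1].
27 − 4 = 23 transpositions; sign(π) = (−1)^23 = -1.
The Jacobi symbol (23|27) = -1 (Zolotarev) agrees.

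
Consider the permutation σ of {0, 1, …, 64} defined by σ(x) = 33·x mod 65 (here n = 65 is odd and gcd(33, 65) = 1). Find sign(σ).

Start at x=4: 4 → 2 → 1 → 33 → 49 → 57 → 61 → … (one orbit).
7 cycles of lengths [12, 12, 12, 12, 12, 4, 1].
7 cycles on 65: each ℓ→(−1)^(ℓ−1), product (−1)^58 = +1.
Via Zolotarev, sign(π_{33}) = (33|65) = +1.

+1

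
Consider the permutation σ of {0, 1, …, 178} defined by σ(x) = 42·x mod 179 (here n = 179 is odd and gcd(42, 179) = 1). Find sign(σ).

Start at x=52: 52 → 36 → 80 → 138 → 68 → 171 → 22 → … (one orbit).
π_42 has 3 disjoint cycles with lengths [89, 89, 1] on {0,…,178}.
With 3 cycles on 179 points, sign = (−1)^{179−3} = +1.

+1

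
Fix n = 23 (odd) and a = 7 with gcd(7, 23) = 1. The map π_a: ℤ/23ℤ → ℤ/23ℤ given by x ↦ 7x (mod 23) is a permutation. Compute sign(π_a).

-1

Trace 20: π^k(20) = [20, 2, 14, 6, 19, 18, 11] for k=0..6.
Cycle lengths of π_7 on ℤ/23ℤ: [22, 1]; 2 cycles in total.
sign(π) = (−1)^{n − #cycles} = (−1)^{23−2} = (−1)^21 = -1.
The Jacobi symbol (7|23) = -1 (Zolotarev) agrees.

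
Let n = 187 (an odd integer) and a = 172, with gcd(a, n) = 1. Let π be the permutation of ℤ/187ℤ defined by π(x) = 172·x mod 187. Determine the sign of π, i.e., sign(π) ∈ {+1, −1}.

-1

Start at x=169: 169 → 83 → 64 → 162 → 1 → 172 → 38 → … (one orbit).
Cycle lengths of π_172 on ℤ/187ℤ: [40, 40, 40, 40, 10, 8, 8, 1]; 8 cycles in total.
n − c = 187 − 8 = 179; sign = (−1)^179 = -1.
Via Zolotarev, sign(π_{172}) = (172|187) = -1.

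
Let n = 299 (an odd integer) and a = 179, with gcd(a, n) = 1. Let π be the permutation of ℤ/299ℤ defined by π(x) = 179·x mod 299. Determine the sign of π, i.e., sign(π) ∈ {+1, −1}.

+1

Orbit of 105 under x↦179x: [105, 257, 256, 77, 29, 108, 196]… (length divides ord_299(179)).
π_179 has 9 disjoint cycles with lengths [66, 66, 66, 66, 11, 11, 6, 6, 1] on {0,…,298}.
9 cycles on 299: each ℓ→(−1)^(ℓ−1), product (−1)^290 = +1.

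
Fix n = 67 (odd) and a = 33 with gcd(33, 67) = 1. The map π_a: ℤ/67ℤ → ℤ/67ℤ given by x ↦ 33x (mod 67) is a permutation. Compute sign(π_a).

+1

Orbit of 26 under x↦33x: [26, 54, 40, 47, 10, 62, 36]… (length divides ord_67(33)).
Cycle type of π: 33×2 + 1; total 3 cycles.
3 cycles on 67: each ℓ→(−1)^(ℓ−1), product (−1)^64 = +1.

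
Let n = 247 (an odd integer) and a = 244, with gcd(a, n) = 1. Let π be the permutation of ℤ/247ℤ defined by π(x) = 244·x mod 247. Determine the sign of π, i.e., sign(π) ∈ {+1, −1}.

+1

Start at x=1: 1 → 244 → 9 → 220 → 81 → 4 → 235 → … (one orbit).
Cycle lengths of π_244 on ℤ/247ℤ: [18, 18, 18, 18, 18, 18, 18, 18, 18, 18, 18, 18, 9, 9, 6, 6, 1]; 17 cycles in total.
Σ(ℓ_i−1) = 247−17 = 230; sign = (−1)^230 = +1.
Check: (244/247) = +1 by Zolotarev.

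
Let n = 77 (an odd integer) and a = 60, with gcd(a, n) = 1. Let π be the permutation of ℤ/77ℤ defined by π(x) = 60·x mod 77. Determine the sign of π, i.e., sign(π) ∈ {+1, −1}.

+1

Start at x=4: 4 → 9 → 1 → 60 → 58 → 15 → 53 → … (one orbit).
9 cycles of lengths [15, 15, 15, 15, 5, 5, 3, 3, 1].
n − c = 77 − 9 = 68; sign = (−1)^68 = +1.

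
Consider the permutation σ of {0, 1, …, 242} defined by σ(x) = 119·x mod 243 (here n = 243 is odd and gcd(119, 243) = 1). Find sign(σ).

Orbit of 32 under x↦119x: [32, 163, 200, 229, 35, 34, 158]… (length divides ord_243(119)).
Decompose π into cycles: lengths [162, 54, 18, 6, 2, 1] (6 cycles, including the fixed point 0).
n − c = 243 − 6 = 237; sign = (−1)^237 = -1.
Via Zolotarev, sign(π_{119}) = (119|243) = -1.

-1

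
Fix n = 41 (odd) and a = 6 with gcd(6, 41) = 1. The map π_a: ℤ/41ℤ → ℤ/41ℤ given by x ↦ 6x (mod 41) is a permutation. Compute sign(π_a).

Orbit of 27 under x↦6x: [27, 39, 29, 10, 19, 32, 28]… (length divides ord_41(6)).
π_6 has 2 disjoint cycles with lengths [40, 1] on {0,…,40}.
n − c = 41 − 2 = 39; sign = (−1)^39 = -1.

-1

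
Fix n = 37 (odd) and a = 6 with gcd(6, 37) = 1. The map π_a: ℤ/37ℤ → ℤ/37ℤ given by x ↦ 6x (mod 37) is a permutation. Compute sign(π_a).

-1

Start at x=6: 6 → 36 → 31 → 1 → 6 (one orbit).
10 cycles of lengths [4, 4, 4, 4, 4, 4, 4, 4, 4, 1].
10 cycles on 37: each ℓ→(−1)^(ℓ−1), product (−1)^27 = -1.
Via Zolotarev, sign(π_{6}) = (6|37) = -1.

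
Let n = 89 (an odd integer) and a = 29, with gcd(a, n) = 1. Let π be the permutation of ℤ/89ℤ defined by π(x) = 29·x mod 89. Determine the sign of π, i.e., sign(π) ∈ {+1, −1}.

-1

Orbit of 61 under x↦29x: [61, 78, 37, 5, 56, 22, 15]… (length divides ord_89(29)).
Cycle lengths of π_29 on ℤ/89ℤ: [88, 1]; 2 cycles in total.
With 2 cycles on 89 points, sign = (−1)^{89−2} = -1.
The Jacobi symbol (29|89) = -1 (Zolotarev) agrees.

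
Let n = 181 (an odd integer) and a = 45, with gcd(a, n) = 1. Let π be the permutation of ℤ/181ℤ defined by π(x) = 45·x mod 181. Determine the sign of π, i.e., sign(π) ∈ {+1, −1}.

+1

Trace 80: π^k(80) = [80, 161, 5, 44, 170, 48, 169] for k=0..6.
π_45 has 5 disjoint cycles with lengths [45, 45, 45, 45, 1] on {0,…,180}.
5 cycles on 181: each ℓ→(−1)^(ℓ−1), product (−1)^176 = +1.
The Jacobi symbol (45|181) = +1 (Zolotarev) agrees.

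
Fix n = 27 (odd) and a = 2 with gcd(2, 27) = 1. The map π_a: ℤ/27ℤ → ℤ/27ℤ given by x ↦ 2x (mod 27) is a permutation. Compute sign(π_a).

Trace 25: π^k(25) = [25, 23, 19, 11, 22, 17, 7] for k=0..6.
π_2 has 4 disjoint cycles with lengths [18, 6, 2, 1] on {0,…,26}.
27 − 4 = 23 transpositions; sign(π) = (−1)^23 = -1.

-1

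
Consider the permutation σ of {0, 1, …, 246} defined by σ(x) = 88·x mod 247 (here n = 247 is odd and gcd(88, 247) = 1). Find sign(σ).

-1

Orbit of 159 under x↦88x: [159, 160, 1, 88, 87, 246]… (length divides ord_247(88)).
Cycle lengths of π_88 on ℤ/247ℤ: [6, 6, 6, 6, 6, 6, 6, 6, 6, 6, 6, 6, 6, 6, 6, 6, 6, 6, 6, 6, 6, 6, 6, 6, 6, 6, 6, 6, 6, 6, 6, 6, 6, 6, 6, 6, 6, 6, 6, 6, 6, 1]; 42 cycles in total.
247 − 42 = 205 transpositions; sign(π) = (−1)^205 = -1.
The Jacobi symbol (88|247) = -1 (Zolotarev) agrees.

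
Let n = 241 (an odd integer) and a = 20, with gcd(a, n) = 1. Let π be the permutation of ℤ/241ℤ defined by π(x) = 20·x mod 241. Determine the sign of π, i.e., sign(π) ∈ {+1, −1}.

Start at x=15: 15 → 59 → 216 → 223 → 122 → 30 → 118 → … (one orbit).
The orbit structure of x ↦ 20x mod 241: 3 orbits of sizes [120, 120, 1].
n − c = 241 − 3 = 238; sign = (−1)^238 = +1.
Via Zolotarev, sign(π_{20}) = (20|241) = +1.

+1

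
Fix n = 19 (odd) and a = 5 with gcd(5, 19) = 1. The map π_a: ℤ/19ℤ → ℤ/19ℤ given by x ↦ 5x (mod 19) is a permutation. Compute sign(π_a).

+1

Trace 16: π^k(16) = [16, 4, 1, 5, 6, 11, 17] for k=0..6.
π_5 has 3 disjoint cycles with lengths [9, 9, 1] on {0,…,18}.
3 cycles on 19: each ℓ→(−1)^(ℓ−1), product (−1)^16 = +1.
The Jacobi symbol (5|19) = +1 (Zolotarev) agrees.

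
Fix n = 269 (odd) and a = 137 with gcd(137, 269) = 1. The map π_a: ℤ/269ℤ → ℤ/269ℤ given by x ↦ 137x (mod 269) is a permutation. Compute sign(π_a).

Trace 92: π^k(92) = [92, 230, 37, 227, 164, 141, 218] for k=0..6.
The orbit structure of x ↦ 137x mod 269: 2 orbits of sizes [268, 1].
sign(π) = (−1)^{n − #cycles} = (−1)^{269−2} = (−1)^267 = -1.
Zolotarev: (137|269) = -1, matching the cycle-count sign.

-1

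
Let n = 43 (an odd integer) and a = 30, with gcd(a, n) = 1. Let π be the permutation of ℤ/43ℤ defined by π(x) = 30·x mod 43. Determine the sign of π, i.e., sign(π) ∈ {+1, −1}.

-1

Start at x=25: 25 → 19 → 11 → 29 → 10 → 42 → 13 → … (one orbit).
Cycle lengths of π_30 on ℤ/43ℤ: [42, 1]; 2 cycles in total.
sign(π) = (−1)^{n − #cycles} = (−1)^{43−2} = (−1)^41 = -1.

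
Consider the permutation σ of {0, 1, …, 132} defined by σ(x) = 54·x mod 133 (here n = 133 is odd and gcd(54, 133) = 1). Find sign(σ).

Orbit of 131 under x↦54x: [131, 25, 20, 16, 66, 106, 5]… (length divides ord_133(54)).
The orbit structure of x ↦ 54x mod 133: 10 orbits of sizes [18, 18, 18, 18, 18, 18, 9, 9, 6, 1].
sign(π) = (−1)^{n − #cycles} = (−1)^{133−10} = (−1)^123 = -1.

-1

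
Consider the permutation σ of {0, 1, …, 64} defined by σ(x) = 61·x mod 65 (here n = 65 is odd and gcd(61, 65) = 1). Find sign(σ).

+1

Trace 61: π^k(61) = [61, 16, 1] for k=0..2.
Decompose π into cycles: lengths [3, 3, 3, 3, 3, 3, 3, 3, 3, 3, 3, 3, 3, 3, 3, 3, 3, 3, 3, 3, 1, 1, 1, 1, 1] (25 cycles, including the fixed point 0).
With 25 cycles on 65 points, sign = (−1)^{65−25} = +1.
The Jacobi symbol (61|65) = +1 (Zolotarev) agrees.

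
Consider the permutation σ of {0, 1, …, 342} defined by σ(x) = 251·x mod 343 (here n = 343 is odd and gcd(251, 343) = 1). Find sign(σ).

Start at x=239: 239 → 307 → 225 → 223 → 64 → 286 → 99 → … (one orbit).
π_251 has 10 disjoint cycles with lengths [98, 98, 98, 14, 14, 14, 2, 2, 2, 1] on {0,…,342}.
10 cycles on 343: each ℓ→(−1)^(ℓ−1), product (−1)^333 = -1.

-1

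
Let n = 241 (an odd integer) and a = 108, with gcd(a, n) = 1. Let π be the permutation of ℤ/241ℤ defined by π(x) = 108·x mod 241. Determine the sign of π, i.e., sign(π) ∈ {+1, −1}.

+1

Start at x=233: 233 → 100 → 196 → 201 → 18 → 16 → 41 → … (one orbit).
Cycle type of π: 120×2 + 1; total 3 cycles.
With 3 cycles on 241 points, sign = (−1)^{241−3} = +1.
Check: (108/241) = +1 by Zolotarev.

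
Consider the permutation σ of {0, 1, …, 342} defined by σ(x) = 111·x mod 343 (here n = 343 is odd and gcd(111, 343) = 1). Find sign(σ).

Trace 62: π^k(62) = [62, 22, 41, 92, 265, 260, 48] for k=0..6.
Cycle type of π: 98×3 + 14×3 + 2×3 + 1; total 10 cycles.
10 cycles on 343: each ℓ→(−1)^(ℓ−1), product (−1)^333 = -1.

-1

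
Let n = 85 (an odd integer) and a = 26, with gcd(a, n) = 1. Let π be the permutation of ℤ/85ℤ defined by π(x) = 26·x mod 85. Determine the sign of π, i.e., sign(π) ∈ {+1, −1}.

Start at x=16: 16 → 76 → 21 → 36 → 1 → 26 → 81 → … (one orbit).
15 cycles of lengths [8, 8, 8, 8, 8, 8, 8, 8, 8, 8, 1, 1, 1, 1, 1].
85 − 15 = 70 transpositions; sign(π) = (−1)^70 = +1.

+1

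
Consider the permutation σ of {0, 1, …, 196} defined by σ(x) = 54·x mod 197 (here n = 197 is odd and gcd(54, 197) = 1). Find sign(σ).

+1

Trace 164: π^k(164) = [164, 188, 105, 154, 42, 101, 135] for k=0..6.
π_54 has 5 disjoint cycles with lengths [49, 49, 49, 49, 1] on {0,…,196}.
Σ(ℓ_i−1) = 197−5 = 192; sign = (−1)^192 = +1.
Via Zolotarev, sign(π_{54}) = (54|197) = +1.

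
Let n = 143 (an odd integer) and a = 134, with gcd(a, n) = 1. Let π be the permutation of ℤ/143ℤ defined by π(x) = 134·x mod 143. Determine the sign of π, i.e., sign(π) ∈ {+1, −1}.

Start at x=90: 90 → 48 → 140 → 27 → 43 → 42 → 51 → … (one orbit).
8 cycles of lengths [30, 30, 30, 30, 10, 6, 6, 1].
With 8 cycles on 143 points, sign = (−1)^{143−8} = -1.

-1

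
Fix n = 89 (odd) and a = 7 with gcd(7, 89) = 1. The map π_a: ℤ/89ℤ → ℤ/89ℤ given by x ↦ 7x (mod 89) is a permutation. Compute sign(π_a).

Trace 43: π^k(43) = [43, 34, 60, 64, 3, 21, 58] for k=0..6.
π_7 has 2 disjoint cycles with lengths [88, 1] on {0,…,88}.
sign(π) = (−1)^{n − #cycles} = (−1)^{89−2} = (−1)^87 = -1.
Via Zolotarev, sign(π_{7}) = (7|89) = -1.

-1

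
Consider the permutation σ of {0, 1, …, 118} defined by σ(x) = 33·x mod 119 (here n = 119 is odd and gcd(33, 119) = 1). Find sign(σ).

-1

Start at x=118: 118 → 86 → 101 → 1 → 33 → 18 → 118 (one orbit).
Cycle lengths of π_33 on ℤ/119ℤ: [6, 6, 6, 6, 6, 6, 6, 6, 6, 6, 6, 6, 6, 6, 6, 6, 6, 2, 2, 2, 2, 2, 2, 2, 2, 1]; 26 cycles in total.
With 26 cycles on 119 points, sign = (−1)^{119−26} = -1.
The Jacobi symbol (33|119) = -1 (Zolotarev) agrees.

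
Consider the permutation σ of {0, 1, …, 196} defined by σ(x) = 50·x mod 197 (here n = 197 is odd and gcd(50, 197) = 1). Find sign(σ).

-1

Start at x=107: 107 → 31 → 171 → 79 → 10 → 106 → 178 → … (one orbit).
The orbit structure of x ↦ 50x mod 197: 2 orbits of sizes [196, 1].
2 cycles on 197: each ℓ→(−1)^(ℓ−1), product (−1)^195 = -1.
(50|197)_J = -1 (Zolotarev's lemma cross-check).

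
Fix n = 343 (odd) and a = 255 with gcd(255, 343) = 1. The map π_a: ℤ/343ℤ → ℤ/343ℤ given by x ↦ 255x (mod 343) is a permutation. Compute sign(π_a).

-1

Trace 225: π^k(225) = [225, 94, 303, 90, 312, 327, 36] for k=0..6.
Cycle type of π: 294 + 42 + 6 + 1; total 4 cycles.
Σ(ℓ_i−1) = 343−4 = 339; sign = (−1)^339 = -1.
(255|343)_J = -1 (Zolotarev's lemma cross-check).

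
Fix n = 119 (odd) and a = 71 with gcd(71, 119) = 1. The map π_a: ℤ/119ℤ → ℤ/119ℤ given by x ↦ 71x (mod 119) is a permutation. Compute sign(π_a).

Orbit of 92 under x↦71x: [92, 106, 29, 36, 57, 1, 71]… (length divides ord_119(71)).
π_71 has 14 disjoint cycles with lengths [16, 16, 16, 16, 16, 16, 16, 1, 1, 1, 1, 1, 1, 1] on {0,…,118}.
sign(π) = (−1)^{n − #cycles} = (−1)^{119−14} = (−1)^105 = -1.

-1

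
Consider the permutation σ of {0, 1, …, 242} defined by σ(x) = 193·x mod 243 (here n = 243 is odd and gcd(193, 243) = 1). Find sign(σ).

Trace 97: π^k(97) = [97, 10, 229, 214, 235, 157, 169] for k=0..6.
The orbit structure of x ↦ 193x mod 243: 11 orbits of sizes [81, 81, 27, 27, 9, 9, 3, 3, 1, 1, 1].
sign(π) = (−1)^{n − #cycles} = (−1)^{243−11} = (−1)^232 = +1.
Zolotarev: (193|243) = +1, matching the cycle-count sign.

+1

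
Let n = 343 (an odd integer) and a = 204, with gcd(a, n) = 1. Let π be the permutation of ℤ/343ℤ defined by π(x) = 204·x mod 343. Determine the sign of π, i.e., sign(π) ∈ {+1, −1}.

Orbit of 183 under x↦204x: [183, 288, 99, 302, 211, 169, 176]… (length divides ord_343(204)).
19 cycles of lengths [49, 49, 49, 49, 49, 49, 7, 7, 7, 7, 7, 7, 1, 1, 1, 1, 1, 1, 1].
n − c = 343 − 19 = 324; sign = (−1)^324 = +1.

+1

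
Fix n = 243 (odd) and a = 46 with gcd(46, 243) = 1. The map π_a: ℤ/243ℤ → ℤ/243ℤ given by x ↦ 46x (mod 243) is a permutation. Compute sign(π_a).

+1

Start at x=172: 172 → 136 → 181 → 64 → 28 → 73 → 199 → … (one orbit).
Decompose π into cycles: lengths [27, 27, 27, 27, 27, 27, 9, 9, 9, 9, 9, 9, 3, 3, 3, 3, 3, 3, 1, 1, 1, 1, 1, 1, 1, 1, 1] (27 cycles, including the fixed point 0).
n − c = 243 − 27 = 216; sign = (−1)^216 = +1.
Zolotarev: (46|243) = +1, matching the cycle-count sign.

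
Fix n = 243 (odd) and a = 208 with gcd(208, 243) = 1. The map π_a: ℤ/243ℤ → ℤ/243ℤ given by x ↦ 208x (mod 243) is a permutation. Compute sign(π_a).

Trace 19: π^k(19) = [19, 64, 190, 154, 199, 82, 46] for k=0..6.
27 cycles of lengths [27, 27, 27, 27, 27, 27, 9, 9, 9, 9, 9, 9, 3, 3, 3, 3, 3, 3, 1, 1, 1, 1, 1, 1, 1, 1, 1].
243 − 27 = 216 transpositions; sign(π) = (−1)^216 = +1.
Zolotarev: (208|243) = +1, matching the cycle-count sign.

+1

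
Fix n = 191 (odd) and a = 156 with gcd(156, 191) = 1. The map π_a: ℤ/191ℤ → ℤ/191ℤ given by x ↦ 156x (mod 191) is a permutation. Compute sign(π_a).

Orbit of 109 under x↦156x: [109, 5, 16, 13, 118, 72, 154]… (length divides ord_191(156)).
π_156 has 3 disjoint cycles with lengths [95, 95, 1] on {0,…,190}.
Σ(ℓ_i−1) = 191−3 = 188; sign = (−1)^188 = +1.

+1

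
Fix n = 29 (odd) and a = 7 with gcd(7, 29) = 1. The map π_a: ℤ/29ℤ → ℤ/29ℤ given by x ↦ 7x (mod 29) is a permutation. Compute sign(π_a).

+1

Start at x=1: 1 → 7 → 20 → 24 → 23 → 16 → 25 → 1 (one orbit).
Cycle lengths of π_7 on ℤ/29ℤ: [7, 7, 7, 7, 1]; 5 cycles in total.
n − c = 29 − 5 = 24; sign = (−1)^24 = +1.
(7|29)_J = +1 (Zolotarev's lemma cross-check).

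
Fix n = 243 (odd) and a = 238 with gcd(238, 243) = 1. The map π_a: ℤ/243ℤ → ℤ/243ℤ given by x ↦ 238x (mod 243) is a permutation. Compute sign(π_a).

+1

Start at x=76: 76 → 106 → 199 → 220 → 115 → 154 → 202 → … (one orbit).
11 cycles of lengths [81, 81, 27, 27, 9, 9, 3, 3, 1, 1, 1].
243 − 11 = 232 transpositions; sign(π) = (−1)^232 = +1.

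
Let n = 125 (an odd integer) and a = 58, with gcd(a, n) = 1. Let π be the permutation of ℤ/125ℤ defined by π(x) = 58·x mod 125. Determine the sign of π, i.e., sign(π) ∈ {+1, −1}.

Trace 88: π^k(88) = [88, 104, 32, 106, 23, 84, 122] for k=0..6.
π_58 has 4 disjoint cycles with lengths [100, 20, 4, 1] on {0,…,124}.
125 − 4 = 121 transpositions; sign(π) = (−1)^121 = -1.
Zolotarev: (58|125) = -1, matching the cycle-count sign.

-1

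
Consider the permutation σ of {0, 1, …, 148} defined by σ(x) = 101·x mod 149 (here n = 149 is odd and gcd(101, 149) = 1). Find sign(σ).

-1

Start at x=127: 127 → 13 → 121 → 3 → 5 → 58 → 47 → … (one orbit).
Cycle lengths of π_101 on ℤ/149ℤ: [148, 1]; 2 cycles in total.
149 − 2 = 147 transpositions; sign(π) = (−1)^147 = -1.
Check: (101/149) = -1 by Zolotarev.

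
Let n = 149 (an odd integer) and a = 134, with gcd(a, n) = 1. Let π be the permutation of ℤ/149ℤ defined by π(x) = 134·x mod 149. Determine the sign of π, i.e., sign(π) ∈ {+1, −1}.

-1

Start at x=57: 57 → 39 → 11 → 133 → 91 → 125 → 62 → … (one orbit).
π_134 has 2 disjoint cycles with lengths [148, 1] on {0,…,148}.
n − c = 149 − 2 = 147; sign = (−1)^147 = -1.
Via Zolotarev, sign(π_{134}) = (134|149) = -1.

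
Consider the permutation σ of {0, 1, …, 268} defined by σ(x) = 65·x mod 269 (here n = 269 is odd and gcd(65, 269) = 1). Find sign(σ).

+1

Start at x=92: 92 → 62 → 264 → 213 → 126 → 120 → 268 → … (one orbit).
Cycle type of π: 134×2 + 1; total 3 cycles.
269 − 3 = 266 transpositions; sign(π) = (−1)^266 = +1.
Check: (65/269) = +1 by Zolotarev.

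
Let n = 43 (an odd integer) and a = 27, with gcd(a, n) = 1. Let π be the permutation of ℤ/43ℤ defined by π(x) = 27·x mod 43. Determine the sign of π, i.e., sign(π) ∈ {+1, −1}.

Orbit of 2 under x↦27x: [2, 11, 39, 21, 8, 1, 27]… (length divides ord_43(27)).
4 cycles of lengths [14, 14, 14, 1].
4 cycles on 43: each ℓ→(−1)^(ℓ−1), product (−1)^39 = -1.

-1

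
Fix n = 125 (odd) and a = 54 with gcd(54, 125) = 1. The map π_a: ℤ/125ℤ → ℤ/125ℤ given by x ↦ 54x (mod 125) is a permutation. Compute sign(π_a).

Trace 99: π^k(99) = [99, 96, 59, 61, 44, 1, 54] for k=0..6.
π_54 has 7 disjoint cycles with lengths [50, 50, 10, 10, 2, 2, 1] on {0,…,124}.
n − c = 125 − 7 = 118; sign = (−1)^118 = +1.

+1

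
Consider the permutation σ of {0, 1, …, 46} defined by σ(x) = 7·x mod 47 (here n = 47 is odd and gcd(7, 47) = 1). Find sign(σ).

+1

Trace 25: π^k(25) = [25, 34, 3, 21, 6, 42, 12] for k=0..6.
3 cycles of lengths [23, 23, 1].
sign(π) = (−1)^{n − #cycles} = (−1)^{47−3} = (−1)^44 = +1.
(7|47)_J = +1 (Zolotarev's lemma cross-check).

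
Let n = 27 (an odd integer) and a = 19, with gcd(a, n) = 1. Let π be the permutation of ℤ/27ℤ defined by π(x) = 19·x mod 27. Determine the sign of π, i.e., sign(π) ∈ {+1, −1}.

+1

Start at x=19: 19 → 10 → 1 → 19 (one orbit).
Cycle lengths of π_19 on ℤ/27ℤ: [3, 3, 3, 3, 3, 3, 1, 1, 1, 1, 1, 1, 1, 1, 1]; 15 cycles in total.
sign(π) = (−1)^{n − #cycles} = (−1)^{27−15} = (−1)^12 = +1.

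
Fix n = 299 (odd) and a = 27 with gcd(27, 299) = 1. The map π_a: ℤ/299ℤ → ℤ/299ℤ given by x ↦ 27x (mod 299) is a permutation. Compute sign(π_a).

Trace 27: π^k(27) = [27, 131, 248, 118, 196, 209, 261] for k=0..6.
The orbit structure of x ↦ 27x mod 299: 39 orbits of sizes [11, 11, 11, 11, 11, 11, 11, 11, 11, 11, 11, 11, 11, 11, 11, 11, 11, 11, 11, 11, 11, 11, 11, 11, 11, 11, 1, 1, 1, 1, 1, 1, 1, 1, 1, 1, 1, 1, 1].
299 − 39 = 260 transpositions; sign(π) = (−1)^260 = +1.
Via Zolotarev, sign(π_{27}) = (27|299) = +1.

+1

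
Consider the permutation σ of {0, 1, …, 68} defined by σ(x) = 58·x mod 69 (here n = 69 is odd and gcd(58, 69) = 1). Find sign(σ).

Trace 31: π^k(31) = [31, 4, 25, 1, 58, 52, 49] for k=0..6.
Cycle lengths of π_58 on ℤ/69ℤ: [11, 11, 11, 11, 11, 11, 1, 1, 1]; 9 cycles in total.
Σ(ℓ_i−1) = 69−9 = 60; sign = (−1)^60 = +1.

+1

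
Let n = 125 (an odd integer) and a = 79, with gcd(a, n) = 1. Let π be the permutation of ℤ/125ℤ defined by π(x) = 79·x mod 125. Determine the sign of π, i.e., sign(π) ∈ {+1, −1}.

+1

Orbit of 114 under x↦79x: [114, 6, 99, 71, 109, 111, 19]… (length divides ord_125(79)).
The orbit structure of x ↦ 79x mod 125: 7 orbits of sizes [50, 50, 10, 10, 2, 2, 1].
sign(π) = (−1)^{n − #cycles} = (−1)^{125−7} = (−1)^118 = +1.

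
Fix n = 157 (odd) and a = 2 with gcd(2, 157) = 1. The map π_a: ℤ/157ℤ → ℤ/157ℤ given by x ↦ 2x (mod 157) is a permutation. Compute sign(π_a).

-1

Start at x=64: 64 → 128 → 99 → 41 → 82 → 7 → 14 → … (one orbit).
4 cycles of lengths [52, 52, 52, 1].
n − c = 157 − 4 = 153; sign = (−1)^153 = -1.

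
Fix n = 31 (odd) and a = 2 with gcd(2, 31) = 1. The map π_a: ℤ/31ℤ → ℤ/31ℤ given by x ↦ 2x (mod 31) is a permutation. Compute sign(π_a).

Trace 2: π^k(2) = [2, 4, 8, 16, 1] for k=0..4.
Decompose π into cycles: lengths [5, 5, 5, 5, 5, 5, 1] (7 cycles, including the fixed point 0).
7 cycles on 31: each ℓ→(−1)^(ℓ−1), product (−1)^24 = +1.
The Jacobi symbol (2|31) = +1 (Zolotarev) agrees.

+1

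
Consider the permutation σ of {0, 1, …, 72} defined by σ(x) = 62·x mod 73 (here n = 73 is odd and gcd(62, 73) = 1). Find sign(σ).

-1

Start at x=16: 16 → 43 → 38 → 20 → 72 → 11 → 25 → … (one orbit).
π_62 has 2 disjoint cycles with lengths [72, 1] on {0,…,72}.
73 − 2 = 71 transpositions; sign(π) = (−1)^71 = -1.
The Jacobi symbol (62|73) = -1 (Zolotarev) agrees.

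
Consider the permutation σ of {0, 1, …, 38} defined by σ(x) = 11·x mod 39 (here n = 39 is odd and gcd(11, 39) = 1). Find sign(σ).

+1

Orbit of 20 under x↦11x: [20, 25, 2, 22, 8, 10, 32]… (length divides ord_39(11)).
5 cycles of lengths [12, 12, 12, 2, 1].
5 cycles on 39: each ℓ→(−1)^(ℓ−1), product (−1)^34 = +1.
Zolotarev: (11|39) = +1, matching the cycle-count sign.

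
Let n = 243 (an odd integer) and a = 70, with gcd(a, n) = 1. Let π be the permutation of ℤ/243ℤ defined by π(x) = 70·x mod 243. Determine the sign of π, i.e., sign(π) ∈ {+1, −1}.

Start at x=61: 61 → 139 → 10 → 214 → 157 → 55 → 205 → … (one orbit).
11 cycles of lengths [81, 81, 27, 27, 9, 9, 3, 3, 1, 1, 1].
sign(π) = (−1)^{n − #cycles} = (−1)^{243−11} = (−1)^232 = +1.
Check: (70/243) = +1 by Zolotarev.

+1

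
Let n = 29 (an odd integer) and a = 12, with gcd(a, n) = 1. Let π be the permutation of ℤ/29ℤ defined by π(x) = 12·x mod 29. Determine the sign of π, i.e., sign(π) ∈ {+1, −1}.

-1

Orbit of 28 under x↦12x: [28, 17, 1, 12]… (length divides ord_29(12)).
Cycle lengths of π_12 on ℤ/29ℤ: [4, 4, 4, 4, 4, 4, 4, 1]; 8 cycles in total.
29 − 8 = 21 transpositions; sign(π) = (−1)^21 = -1.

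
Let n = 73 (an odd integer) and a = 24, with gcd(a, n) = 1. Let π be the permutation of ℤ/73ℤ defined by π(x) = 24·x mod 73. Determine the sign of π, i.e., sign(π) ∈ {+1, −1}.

Start at x=1: 1 → 24 → 65 → 27 → 64 → 3 → 72 → … (one orbit).
7 cycles of lengths [12, 12, 12, 12, 12, 12, 1].
n − c = 73 − 7 = 66; sign = (−1)^66 = +1.

+1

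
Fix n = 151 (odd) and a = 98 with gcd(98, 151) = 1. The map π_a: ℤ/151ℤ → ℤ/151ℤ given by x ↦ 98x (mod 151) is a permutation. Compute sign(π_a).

Orbit of 94 under x↦98x: [94, 1, 98, 91, 9, 127, 64]… (length divides ord_151(98)).
Cycle lengths of π_98 on ℤ/151ℤ: [25, 25, 25, 25, 25, 25, 1]; 7 cycles in total.
151 − 7 = 144 transpositions; sign(π) = (−1)^144 = +1.
Via Zolotarev, sign(π_{98}) = (98|151) = +1.

+1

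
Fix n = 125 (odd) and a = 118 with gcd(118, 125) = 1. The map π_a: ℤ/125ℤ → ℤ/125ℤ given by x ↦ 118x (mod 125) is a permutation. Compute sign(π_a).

-1

Start at x=43: 43 → 74 → 107 → 1 → 118 → 49 → 32 → … (one orbit).
12 cycles of lengths [20, 20, 20, 20, 20, 4, 4, 4, 4, 4, 4, 1].
12 cycles on 125: each ℓ→(−1)^(ℓ−1), product (−1)^113 = -1.
Via Zolotarev, sign(π_{118}) = (118|125) = -1.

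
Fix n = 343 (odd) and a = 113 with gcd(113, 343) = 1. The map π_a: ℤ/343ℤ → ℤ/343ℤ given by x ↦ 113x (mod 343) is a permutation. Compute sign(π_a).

Orbit of 225 under x↦113x: [225, 43, 57, 267, 330, 246, 15]… (length divides ord_343(113)).
Cycle type of π: 49×6 + 7×6 + 1×7; total 19 cycles.
With 19 cycles on 343 points, sign = (−1)^{343−19} = +1.

+1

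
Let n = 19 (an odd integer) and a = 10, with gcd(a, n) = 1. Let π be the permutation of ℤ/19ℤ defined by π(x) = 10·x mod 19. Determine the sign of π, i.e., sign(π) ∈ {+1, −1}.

Start at x=12: 12 → 6 → 3 → 11 → 15 → 17 → 18 → … (one orbit).
2 cycles of lengths [18, 1].
sign(π) = (−1)^{n − #cycles} = (−1)^{19−2} = (−1)^17 = -1.

-1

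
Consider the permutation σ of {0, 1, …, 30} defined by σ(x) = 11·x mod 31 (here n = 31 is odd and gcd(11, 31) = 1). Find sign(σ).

Trace 29: π^k(29) = [29, 9, 6, 4, 13, 19, 23] for k=0..6.
Cycle type of π: 30 + 1; total 2 cycles.
sign(π) = (−1)^{n − #cycles} = (−1)^{31−2} = (−1)^29 = -1.
The Jacobi symbol (11|31) = -1 (Zolotarev) agrees.

-1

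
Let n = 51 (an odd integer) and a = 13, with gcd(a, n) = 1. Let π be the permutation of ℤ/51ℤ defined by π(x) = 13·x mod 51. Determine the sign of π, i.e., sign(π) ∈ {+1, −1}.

+1

Orbit of 1 under x↦13x: [1, 13, 16, 4]… (length divides ord_51(13)).
Decompose π into cycles: lengths [4, 4, 4, 4, 4, 4, 4, 4, 4, 4, 4, 4, 1, 1, 1] (15 cycles, including the fixed point 0).
Σ(ℓ_i−1) = 51−15 = 36; sign = (−1)^36 = +1.
Check: (13/51) = +1 by Zolotarev.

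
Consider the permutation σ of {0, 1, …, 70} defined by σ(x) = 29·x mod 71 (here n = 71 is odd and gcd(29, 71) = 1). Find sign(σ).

Trace 9: π^k(9) = [9, 48, 43, 40, 24, 57, 20] for k=0..6.
The orbit structure of x ↦ 29x mod 71: 3 orbits of sizes [35, 35, 1].
With 3 cycles on 71 points, sign = (−1)^{71−3} = +1.
Check: (29/71) = +1 by Zolotarev.

+1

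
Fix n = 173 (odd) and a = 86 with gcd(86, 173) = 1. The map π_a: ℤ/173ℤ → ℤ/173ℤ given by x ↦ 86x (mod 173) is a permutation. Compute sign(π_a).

Trace 153: π^k(153) = [153, 10, 168, 89, 42, 152, 97] for k=0..6.
2 cycles of lengths [172, 1].
173 − 2 = 171 transpositions; sign(π) = (−1)^171 = -1.
Via Zolotarev, sign(π_{86}) = (86|173) = -1.

-1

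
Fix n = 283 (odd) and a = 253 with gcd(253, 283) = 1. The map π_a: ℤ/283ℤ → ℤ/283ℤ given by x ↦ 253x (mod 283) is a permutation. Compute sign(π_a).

Orbit of 60 under x↦253x: [60, 181, 230, 175, 127, 152, 251]… (length divides ord_283(253)).
π_253 has 7 disjoint cycles with lengths [47, 47, 47, 47, 47, 47, 1] on {0,…,282}.
7 cycles on 283: each ℓ→(−1)^(ℓ−1), product (−1)^276 = +1.
The Jacobi symbol (253|283) = +1 (Zolotarev) agrees.

+1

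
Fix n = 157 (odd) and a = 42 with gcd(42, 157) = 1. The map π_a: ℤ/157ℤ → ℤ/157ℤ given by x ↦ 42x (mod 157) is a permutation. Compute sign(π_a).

Orbit of 122 under x↦42x: [122, 100, 118, 89, 127, 153, 146]… (length divides ord_157(42)).
Decompose π into cycles: lengths [78, 78, 1] (3 cycles, including the fixed point 0).
With 3 cycles on 157 points, sign = (−1)^{157−3} = +1.
Via Zolotarev, sign(π_{42}) = (42|157) = +1.

+1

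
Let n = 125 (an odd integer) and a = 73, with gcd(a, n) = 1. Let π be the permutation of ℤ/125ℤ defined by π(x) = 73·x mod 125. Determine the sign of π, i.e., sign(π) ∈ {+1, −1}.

-1

Trace 14: π^k(14) = [14, 22, 106, 113, 124, 52, 46] for k=0..6.
4 cycles of lengths [100, 20, 4, 1].
4 cycles on 125: each ℓ→(−1)^(ℓ−1), product (−1)^121 = -1.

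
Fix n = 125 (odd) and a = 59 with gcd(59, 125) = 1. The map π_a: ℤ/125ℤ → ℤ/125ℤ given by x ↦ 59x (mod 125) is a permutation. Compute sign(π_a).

+1

Trace 81: π^k(81) = [81, 29, 86, 74, 116, 94, 46] for k=0..6.
Cycle type of π: 50×2 + 10×2 + 2×2 + 1; total 7 cycles.
With 7 cycles on 125 points, sign = (−1)^{125−7} = +1.
Via Zolotarev, sign(π_{59}) = (59|125) = +1.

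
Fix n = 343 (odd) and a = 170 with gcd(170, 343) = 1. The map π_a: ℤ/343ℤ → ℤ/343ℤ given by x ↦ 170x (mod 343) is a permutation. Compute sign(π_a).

Start at x=274: 274 → 275 → 102 → 190 → 58 → 256 → 302 → … (one orbit).
Decompose π into cycles: lengths [147, 147, 21, 21, 3, 3, 1] (7 cycles, including the fixed point 0).
sign(π) = (−1)^{n − #cycles} = (−1)^{343−7} = (−1)^336 = +1.
(170|343)_J = +1 (Zolotarev's lemma cross-check).

+1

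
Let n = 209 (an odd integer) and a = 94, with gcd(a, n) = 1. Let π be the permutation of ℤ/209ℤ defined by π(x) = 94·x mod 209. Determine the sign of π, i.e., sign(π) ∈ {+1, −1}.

+1

Start at x=58: 58 → 18 → 20 → 208 → 115 → 151 → 191 → … (one orbit).
π_94 has 29 disjoint cycles with lengths [10, 10, 10, 10, 10, 10, 10, 10, 10, 10, 10, 10, 10, 10, 10, 10, 10, 10, 10, 2, 2, 2, 2, 2, 2, 2, 2, 2, 1] on {0,…,208}.
n − c = 209 − 29 = 180; sign = (−1)^180 = +1.
Zolotarev: (94|209) = +1, matching the cycle-count sign.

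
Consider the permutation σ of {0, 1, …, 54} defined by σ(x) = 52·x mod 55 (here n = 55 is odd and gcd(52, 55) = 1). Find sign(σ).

+1

Start at x=14: 14 → 13 → 16 → 7 → 34 → 8 → 31 → … (one orbit).
Decompose π into cycles: lengths [20, 20, 10, 4, 1] (5 cycles, including the fixed point 0).
Σ(ℓ_i−1) = 55−5 = 50; sign = (−1)^50 = +1.
The Jacobi symbol (52|55) = +1 (Zolotarev) agrees.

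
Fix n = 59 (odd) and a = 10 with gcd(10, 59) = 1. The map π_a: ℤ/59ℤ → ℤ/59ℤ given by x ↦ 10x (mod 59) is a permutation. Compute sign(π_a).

-1

Orbit of 56 under x↦10x: [56, 29, 54, 9, 31, 15, 32]… (length divides ord_59(10)).
Cycle lengths of π_10 on ℤ/59ℤ: [58, 1]; 2 cycles in total.
n − c = 59 − 2 = 57; sign = (−1)^57 = -1.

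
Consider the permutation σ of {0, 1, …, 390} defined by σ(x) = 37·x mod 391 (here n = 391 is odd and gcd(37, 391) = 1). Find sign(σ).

+1

Trace 257: π^k(257) = [257, 125, 324, 258, 162, 129, 81] for k=0..6.
The orbit structure of x ↦ 37x mod 391: 5 orbits of sizes [176, 176, 22, 16, 1].
5 cycles on 391: each ℓ→(−1)^(ℓ−1), product (−1)^386 = +1.
Via Zolotarev, sign(π_{37}) = (37|391) = +1.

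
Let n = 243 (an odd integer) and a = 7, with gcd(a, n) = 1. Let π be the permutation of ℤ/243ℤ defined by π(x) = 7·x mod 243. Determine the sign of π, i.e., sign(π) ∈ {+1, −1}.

Start at x=148: 148 → 64 → 205 → 220 → 82 → 88 → 130 → … (one orbit).
π_7 has 11 disjoint cycles with lengths [81, 81, 27, 27, 9, 9, 3, 3, 1, 1, 1] on {0,…,242}.
n − c = 243 − 11 = 232; sign = (−1)^232 = +1.

+1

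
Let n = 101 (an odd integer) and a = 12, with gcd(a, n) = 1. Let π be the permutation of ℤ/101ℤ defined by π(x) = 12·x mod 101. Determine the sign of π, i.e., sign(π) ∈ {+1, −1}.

Orbit of 98 under x↦12x: [98, 65, 73, 68, 8, 96, 41]… (length divides ord_101(12)).
Cycle type of π: 100 + 1; total 2 cycles.
101 − 2 = 99 transpositions; sign(π) = (−1)^99 = -1.
(12|101)_J = -1 (Zolotarev's lemma cross-check).

-1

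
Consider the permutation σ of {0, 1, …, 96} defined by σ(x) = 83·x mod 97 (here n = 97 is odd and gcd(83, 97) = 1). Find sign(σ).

-1

Start at x=94: 94 → 42 → 91 → 84 → 85 → 71 → 73 → … (one orbit).
Cycle type of π: 96 + 1; total 2 cycles.
sign(π) = (−1)^{n − #cycles} = (−1)^{97−2} = (−1)^95 = -1.
Check: (83/97) = -1 by Zolotarev.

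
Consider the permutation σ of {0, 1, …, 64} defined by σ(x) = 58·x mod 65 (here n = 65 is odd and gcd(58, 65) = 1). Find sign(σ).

+1

Orbit of 28 under x↦58x: [28, 64, 7, 16, 18, 4, 37]… (length divides ord_65(58)).
7 cycles of lengths [12, 12, 12, 12, 12, 4, 1].
7 cycles on 65: each ℓ→(−1)^(ℓ−1), product (−1)^58 = +1.
Zolotarev: (58|65) = +1, matching the cycle-count sign.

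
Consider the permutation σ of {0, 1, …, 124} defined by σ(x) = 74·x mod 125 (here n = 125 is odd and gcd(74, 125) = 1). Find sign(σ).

+1

Orbit of 124 under x↦74x: [124, 51, 24, 26, 49, 1, 74]… (length divides ord_125(74)).
23 cycles of lengths [10, 10, 10, 10, 10, 10, 10, 10, 10, 10, 2, 2, 2, 2, 2, 2, 2, 2, 2, 2, 2, 2, 1].
Σ(ℓ_i−1) = 125−23 = 102; sign = (−1)^102 = +1.
Zolotarev: (74|125) = +1, matching the cycle-count sign.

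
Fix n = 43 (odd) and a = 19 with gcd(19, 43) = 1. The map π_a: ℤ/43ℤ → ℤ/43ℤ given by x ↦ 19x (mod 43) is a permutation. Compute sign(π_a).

Orbit of 21 under x↦19x: [21, 12, 13, 32, 6, 28, 16]… (length divides ord_43(19)).
The orbit structure of x ↦ 19x mod 43: 2 orbits of sizes [42, 1].
sign(π) = (−1)^{n − #cycles} = (−1)^{43−2} = (−1)^41 = -1.

-1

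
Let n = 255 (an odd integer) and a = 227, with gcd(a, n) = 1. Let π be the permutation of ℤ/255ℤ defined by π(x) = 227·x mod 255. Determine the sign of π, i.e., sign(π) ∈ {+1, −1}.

Trace 1: π^k(1) = [1, 227, 19, 233, 106, 92, 229] for k=0..6.
π_227 has 20 disjoint cycles with lengths [16, 16, 16, 16, 16, 16, 16, 16, 16, 16, 16, 16, 16, 16, 16, 4, 4, 4, 2, 1] on {0,…,254}.
20 cycles on 255: each ℓ→(−1)^(ℓ−1), product (−1)^235 = -1.

-1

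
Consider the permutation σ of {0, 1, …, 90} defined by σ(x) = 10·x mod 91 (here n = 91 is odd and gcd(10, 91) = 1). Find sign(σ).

Orbit of 1 under x↦10x: [1, 10, 9, 90, 81, 82]… (length divides ord_91(10)).
Decompose π into cycles: lengths [6, 6, 6, 6, 6, 6, 6, 6, 6, 6, 6, 6, 6, 6, 6, 1] (16 cycles, including the fixed point 0).
n − c = 91 − 16 = 75; sign = (−1)^75 = -1.

-1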